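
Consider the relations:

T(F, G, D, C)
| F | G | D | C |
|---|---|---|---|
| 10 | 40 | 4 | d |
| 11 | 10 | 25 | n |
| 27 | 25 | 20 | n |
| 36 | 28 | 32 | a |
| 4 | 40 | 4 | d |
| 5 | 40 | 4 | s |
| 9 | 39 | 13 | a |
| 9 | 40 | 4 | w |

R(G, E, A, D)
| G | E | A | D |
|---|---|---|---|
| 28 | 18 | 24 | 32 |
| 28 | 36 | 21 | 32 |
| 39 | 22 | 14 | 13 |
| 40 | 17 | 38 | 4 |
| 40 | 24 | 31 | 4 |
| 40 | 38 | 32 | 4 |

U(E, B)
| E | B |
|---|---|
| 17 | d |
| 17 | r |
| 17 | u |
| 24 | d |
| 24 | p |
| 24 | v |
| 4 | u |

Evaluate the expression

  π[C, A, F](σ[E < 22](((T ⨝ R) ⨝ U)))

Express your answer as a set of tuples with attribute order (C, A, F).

{(d, 38, 10), (d, 38, 4), (s, 38, 5), (w, 38, 9)}

Natural join on G, D: {(10, 40, 4, d, 17, 38), (10, 40, 4, d, 24, 31), (10, 40, 4, d, 38, 32), (36, 28, 32, a, 18, 24), (36, 28, 32, a, 36, 21), (4, 40, 4, d, 17, 38), (4, 40, 4, d, 24, 31), (4, 40, 4, d, 38, 32), (5, 40, 4, s, 17, 38), (5, 40, 4, s, 24, 31), (5, 40, 4, s, 38, 32), (9, 39, 13, a, 22, 14), (9, 40, 4, w, 17, 38), (9, 40, 4, w, 24, 31), (9, 40, 4, w, 38, 32)}
Natural join on E: {(10, 40, 4, d, 17, 38, d), (10, 40, 4, d, 17, 38, r), (10, 40, 4, d, 17, 38, u), (10, 40, 4, d, 24, 31, d), (10, 40, 4, d, 24, 31, p), (10, 40, 4, d, 24, 31, v), (4, 40, 4, d, 17, 38, d), (4, 40, 4, d, 17, 38, r), (4, 40, 4, d, 17, 38, u), (4, 40, 4, d, 24, 31, d), (4, 40, 4, d, 24, 31, p), (4, 40, 4, d, 24, 31, v), (5, 40, 4, s, 17, 38, d), (5, 40, 4, s, 17, 38, r), (5, 40, 4, s, 17, 38, u), (5, 40, 4, s, 24, 31, d), (5, 40, 4, s, 24, 31, p), (5, 40, 4, s, 24, 31, v), (9, 40, 4, w, 17, 38, d), (9, 40, 4, w, 17, 38, r), (9, 40, 4, w, 17, 38, u), (9, 40, 4, w, 24, 31, d), (9, 40, 4, w, 24, 31, p), (9, 40, 4, w, 24, 31, v)}
σ[E < 22]: keep tuples satisfying E < 22 → {(10, 40, 4, d, 17, 38, d), (10, 40, 4, d, 17, 38, r), (10, 40, 4, d, 17, 38, u), (4, 40, 4, d, 17, 38, d), (4, 40, 4, d, 17, 38, r), (4, 40, 4, d, 17, 38, u), (5, 40, 4, s, 17, 38, d), (5, 40, 4, s, 17, 38, r), (5, 40, 4, s, 17, 38, u), (9, 40, 4, w, 17, 38, d), (9, 40, 4, w, 17, 38, r), (9, 40, 4, w, 17, 38, u)}
Projecting to C, A, F (8 duplicate(s) eliminated): {(d, 38, 10), (d, 38, 4), (s, 38, 5), (w, 38, 9)}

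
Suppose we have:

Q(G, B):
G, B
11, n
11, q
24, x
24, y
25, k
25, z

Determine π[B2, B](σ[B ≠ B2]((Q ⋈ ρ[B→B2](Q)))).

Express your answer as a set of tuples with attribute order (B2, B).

{(k, z), (n, q), (q, n), (x, y), (y, x), (z, k)}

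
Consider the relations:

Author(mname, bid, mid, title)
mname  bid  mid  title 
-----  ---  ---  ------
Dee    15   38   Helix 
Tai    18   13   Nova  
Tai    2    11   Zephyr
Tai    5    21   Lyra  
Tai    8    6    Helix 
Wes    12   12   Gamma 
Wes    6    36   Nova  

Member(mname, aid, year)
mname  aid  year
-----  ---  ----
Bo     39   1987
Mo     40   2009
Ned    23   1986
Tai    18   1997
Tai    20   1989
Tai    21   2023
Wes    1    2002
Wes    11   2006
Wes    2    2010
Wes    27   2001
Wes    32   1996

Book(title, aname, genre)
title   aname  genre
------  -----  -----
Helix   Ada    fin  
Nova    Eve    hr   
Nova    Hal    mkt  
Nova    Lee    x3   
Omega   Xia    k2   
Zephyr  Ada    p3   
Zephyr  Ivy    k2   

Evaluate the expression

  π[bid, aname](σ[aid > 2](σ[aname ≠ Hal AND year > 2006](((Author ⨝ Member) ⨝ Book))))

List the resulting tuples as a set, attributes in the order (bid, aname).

{(18, Eve), (18, Lee), (2, Ada), (2, Ivy), (8, Ada)}

Joining Author and Member on mname yields {(Tai, 18, 13, Nova, 18, 1997), (Tai, 18, 13, Nova, 20, 1989), (Tai, 18, 13, Nova, 21, 2023), (Tai, 2, 11, Zephyr, 18, 1997), (Tai, 2, 11, Zephyr, 20, 1989), (Tai, 2, 11, Zephyr, 21, 2023), (Tai, 5, 21, Lyra, 18, 1997), (Tai, 5, 21, Lyra, 20, 1989), (Tai, 5, 21, Lyra, 21, 2023), (Tai, 8, 6, Helix, 18, 1997), (Tai, 8, 6, Helix, 20, 1989), (Tai, 8, 6, Helix, 21, 2023), (Wes, 12, 12, Gamma, 1, 2002), (Wes, 12, 12, Gamma, 11, 2006), (Wes, 12, 12, Gamma, 2, 2010), (Wes, 12, 12, Gamma, 27, 2001), (Wes, 12, 12, Gamma, 32, 1996), (Wes, 6, 36, Nova, 1, 2002), (Wes, 6, 36, Nova, 11, 2006), (Wes, 6, 36, Nova, 2, 2010), (Wes, 6, 36, Nova, 27, 2001), (Wes, 6, 36, Nova, 32, 1996)}.
Joining (Author ⨝ Member) and Book on title yields {(Tai, 18, 13, Nova, 18, 1997, Eve, hr), (Tai, 18, 13, Nova, 18, 1997, Hal, mkt), (Tai, 18, 13, Nova, 18, 1997, Lee, x3), (Tai, 18, 13, Nova, 20, 1989, Eve, hr), (Tai, 18, 13, Nova, 20, 1989, Hal, mkt), (Tai, 18, 13, Nova, 20, 1989, Lee, x3), (Tai, 18, 13, Nova, 21, 2023, Eve, hr), (Tai, 18, 13, Nova, 21, 2023, Hal, mkt), (Tai, 18, 13, Nova, 21, 2023, Lee, x3), (Tai, 2, 11, Zephyr, 18, 1997, Ada, p3), (Tai, 2, 11, Zephyr, 18, 1997, Ivy, k2), (Tai, 2, 11, Zephyr, 20, 1989, Ada, p3), (Tai, 2, 11, Zephyr, 20, 1989, Ivy, k2), (Tai, 2, 11, Zephyr, 21, 2023, Ada, p3), (Tai, 2, 11, Zephyr, 21, 2023, Ivy, k2), (Tai, 8, 6, Helix, 18, 1997, Ada, fin), (Tai, 8, 6, Helix, 20, 1989, Ada, fin), (Tai, 8, 6, Helix, 21, 2023, Ada, fin), (Wes, 6, 36, Nova, 1, 2002, Eve, hr), (Wes, 6, 36, Nova, 1, 2002, Hal, mkt), (Wes, 6, 36, Nova, 1, 2002, Lee, x3), (Wes, 6, 36, Nova, 11, 2006, Eve, hr), (Wes, 6, 36, Nova, 11, 2006, Hal, mkt), (Wes, 6, 36, Nova, 11, 2006, Lee, x3), (Wes, 6, 36, Nova, 2, 2010, Eve, hr), (Wes, 6, 36, Nova, 2, 2010, Hal, mkt), (Wes, 6, 36, Nova, 2, 2010, Lee, x3), (Wes, 6, 36, Nova, 27, 2001, Eve, hr), (Wes, 6, 36, Nova, 27, 2001, Hal, mkt), (Wes, 6, 36, Nova, 27, 2001, Lee, x3), (Wes, 6, 36, Nova, 32, 1996, Eve, hr), (Wes, 6, 36, Nova, 32, 1996, Hal, mkt), (Wes, 6, 36, Nova, 32, 1996, Lee, x3)}.
Apply σ_{aname ≠ Hal AND year > 2006}; surviving tuples: {(Tai, 18, 13, Nova, 21, 2023, Eve, hr), (Tai, 18, 13, Nova, 21, 2023, Lee, x3), (Tai, 2, 11, Zephyr, 21, 2023, Ada, p3), (Tai, 2, 11, Zephyr, 21, 2023, Ivy, k2), (Tai, 8, 6, Helix, 21, 2023, Ada, fin), (Wes, 6, 36, Nova, 2, 2010, Eve, hr), (Wes, 6, 36, Nova, 2, 2010, Lee, x3)}
Apply σ_{aid > 2}; surviving tuples: {(Tai, 18, 13, Nova, 21, 2023, Eve, hr), (Tai, 18, 13, Nova, 21, 2023, Lee, x3), (Tai, 2, 11, Zephyr, 21, 2023, Ada, p3), (Tai, 2, 11, Zephyr, 21, 2023, Ivy, k2), (Tai, 8, 6, Helix, 21, 2023, Ada, fin)}
Projecting to bid, aname: {(18, Eve), (18, Lee), (2, Ada), (2, Ivy), (8, Ada)}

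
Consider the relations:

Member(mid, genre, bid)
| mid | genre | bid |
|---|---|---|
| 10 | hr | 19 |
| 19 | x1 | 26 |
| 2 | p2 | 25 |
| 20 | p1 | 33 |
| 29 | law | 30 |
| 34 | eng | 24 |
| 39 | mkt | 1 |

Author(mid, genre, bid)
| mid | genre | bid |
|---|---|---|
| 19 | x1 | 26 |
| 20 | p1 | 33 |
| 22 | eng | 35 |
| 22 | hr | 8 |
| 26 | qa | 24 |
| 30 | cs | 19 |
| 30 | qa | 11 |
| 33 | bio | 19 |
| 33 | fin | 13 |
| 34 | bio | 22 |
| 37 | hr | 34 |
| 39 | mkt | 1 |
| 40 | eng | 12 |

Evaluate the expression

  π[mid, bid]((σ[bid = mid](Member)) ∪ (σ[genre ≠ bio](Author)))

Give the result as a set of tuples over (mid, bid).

{(19, 26), (20, 33), (22, 35), (22, 8), (26, 24), (30, 11), (30, 19), (33, 13), (37, 34), (39, 1), (40, 12)}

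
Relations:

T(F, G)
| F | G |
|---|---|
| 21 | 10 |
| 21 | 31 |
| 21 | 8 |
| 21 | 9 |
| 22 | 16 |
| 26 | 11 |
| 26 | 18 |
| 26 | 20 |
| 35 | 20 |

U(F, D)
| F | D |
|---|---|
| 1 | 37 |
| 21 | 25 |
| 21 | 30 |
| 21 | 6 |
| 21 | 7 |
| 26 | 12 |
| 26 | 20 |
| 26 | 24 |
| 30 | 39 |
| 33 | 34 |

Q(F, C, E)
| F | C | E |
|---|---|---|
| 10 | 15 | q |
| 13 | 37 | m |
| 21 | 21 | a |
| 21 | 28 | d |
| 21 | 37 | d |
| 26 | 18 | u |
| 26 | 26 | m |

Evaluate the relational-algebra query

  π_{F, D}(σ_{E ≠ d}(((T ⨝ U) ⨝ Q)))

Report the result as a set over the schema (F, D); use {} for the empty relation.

Natural join on F: {(21, 10, 25), (21, 10, 30), (21, 10, 6), (21, 10, 7), (21, 31, 25), (21, 31, 30), (21, 31, 6), (21, 31, 7), (21, 8, 25), (21, 8, 30), (21, 8, 6), (21, 8, 7), (21, 9, 25), (21, 9, 30), (21, 9, 6), (21, 9, 7), (26, 11, 12), (26, 11, 20), (26, 11, 24), (26, 18, 12), (26, 18, 20), (26, 18, 24), (26, 20, 12), (26, 20, 20), (26, 20, 24)}
Natural join on F: {(21, 10, 25, 21, a), (21, 10, 25, 28, d), (21, 10, 25, 37, d), (21, 10, 30, 21, a), (21, 10, 30, 28, d), (21, 10, 30, 37, d), (21, 10, 6, 21, a), (21, 10, 6, 28, d), (21, 10, 6, 37, d), (21, 10, 7, 21, a), (21, 10, 7, 28, d), (21, 10, 7, 37, d), (21, 31, 25, 21, a), (21, 31, 25, 28, d), (21, 31, 25, 37, d), (21, 31, 30, 21, a), (21, 31, 30, 28, d), (21, 31, 30, 37, d), (21, 31, 6, 21, a), (21, 31, 6, 28, d), (21, 31, 6, 37, d), (21, 31, 7, 21, a), (21, 31, 7, 28, d), (21, 31, 7, 37, d), (21, 8, 25, 21, a), (21, 8, 25, 28, d), (21, 8, 25, 37, d), (21, 8, 30, 21, a), (21, 8, 30, 28, d), (21, 8, 30, 37, d), (21, 8, 6, 21, a), (21, 8, 6, 28, d), (21, 8, 6, 37, d), (21, 8, 7, 21, a), (21, 8, 7, 28, d), (21, 8, 7, 37, d), (21, 9, 25, 21, a), (21, 9, 25, 28, d), (21, 9, 25, 37, d), (21, 9, 30, 21, a), (21, 9, 30, 28, d), (21, 9, 30, 37, d), (21, 9, 6, 21, a), (21, 9, 6, 28, d), (21, 9, 6, 37, d), (21, 9, 7, 21, a), (21, 9, 7, 28, d), (21, 9, 7, 37, d), (26, 11, 12, 18, u), (26, 11, 12, 26, m), (26, 11, 20, 18, u), (26, 11, 20, 26, m), (26, 11, 24, 18, u), (26, 11, 24, 26, m), (26, 18, 12, 18, u), (26, 18, 12, 26, m), (26, 18, 20, 18, u), (26, 18, 20, 26, m), (26, 18, 24, 18, u), (26, 18, 24, 26, m), (26, 20, 12, 18, u), (26, 20, 12, 26, m), (26, 20, 20, 18, u), (26, 20, 20, 26, m), (26, 20, 24, 18, u), (26, 20, 24, 26, m)}
Filtering on E ≠ d leaves {(21, 10, 25, 21, a), (21, 10, 30, 21, a), (21, 10, 6, 21, a), (21, 10, 7, 21, a), (21, 31, 25, 21, a), (21, 31, 30, 21, a), (21, 31, 6, 21, a), (21, 31, 7, 21, a), (21, 8, 25, 21, a), (21, 8, 30, 21, a), (21, 8, 6, 21, a), (21, 8, 7, 21, a), (21, 9, 25, 21, a), (21, 9, 30, 21, a), (21, 9, 6, 21, a), (21, 9, 7, 21, a), (26, 11, 12, 18, u), (26, 11, 12, 26, m), (26, 11, 20, 18, u), (26, 11, 20, 26, m), (26, 11, 24, 18, u), (26, 11, 24, 26, m), (26, 18, 12, 18, u), (26, 18, 12, 26, m), (26, 18, 20, 18, u), (26, 18, 20, 26, m), (26, 18, 24, 18, u), (26, 18, 24, 26, m), (26, 20, 12, 18, u), (26, 20, 12, 26, m), (26, 20, 20, 18, u), (26, 20, 20, 26, m), (26, 20, 24, 18, u), (26, 20, 24, 26, m)}.
Keep only column(s) F, D (27 duplicate(s) eliminated): {(21, 25), (21, 30), (21, 6), (21, 7), (26, 12), (26, 20), (26, 24)}

{(21, 25), (21, 30), (21, 6), (21, 7), (26, 12), (26, 20), (26, 24)}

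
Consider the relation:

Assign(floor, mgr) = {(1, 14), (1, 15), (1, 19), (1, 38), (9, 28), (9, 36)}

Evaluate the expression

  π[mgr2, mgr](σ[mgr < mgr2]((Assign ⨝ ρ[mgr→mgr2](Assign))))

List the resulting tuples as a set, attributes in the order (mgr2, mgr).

{(15, 14), (19, 14), (19, 15), (36, 28), (38, 14), (38, 15), (38, 19)}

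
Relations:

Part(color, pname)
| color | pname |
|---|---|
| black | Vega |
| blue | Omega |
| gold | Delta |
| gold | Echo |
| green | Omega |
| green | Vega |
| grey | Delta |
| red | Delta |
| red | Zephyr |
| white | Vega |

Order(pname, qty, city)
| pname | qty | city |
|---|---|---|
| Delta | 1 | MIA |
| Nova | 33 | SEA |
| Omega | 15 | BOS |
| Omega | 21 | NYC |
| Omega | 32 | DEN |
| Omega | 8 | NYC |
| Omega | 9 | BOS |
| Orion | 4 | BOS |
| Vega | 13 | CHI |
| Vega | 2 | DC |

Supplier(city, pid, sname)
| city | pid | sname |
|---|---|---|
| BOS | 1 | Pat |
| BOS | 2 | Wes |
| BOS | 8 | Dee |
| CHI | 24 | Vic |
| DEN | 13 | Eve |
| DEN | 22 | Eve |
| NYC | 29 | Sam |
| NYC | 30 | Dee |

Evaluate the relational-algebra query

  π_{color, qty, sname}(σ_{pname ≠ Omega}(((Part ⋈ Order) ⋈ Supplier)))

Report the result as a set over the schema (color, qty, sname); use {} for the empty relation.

{(black, 13, Vic), (green, 13, Vic), (white, 13, Vic)}

Joining Part and Order on pname yields {(black, Vega, 13, CHI), (black, Vega, 2, DC), (blue, Omega, 15, BOS), (blue, Omega, 21, NYC), (blue, Omega, 32, DEN), (blue, Omega, 8, NYC), (blue, Omega, 9, BOS), (gold, Delta, 1, MIA), (green, Omega, 15, BOS), (green, Omega, 21, NYC), (green, Omega, 32, DEN), (green, Omega, 8, NYC), (green, Omega, 9, BOS), (green, Vega, 13, CHI), (green, Vega, 2, DC), (grey, Delta, 1, MIA), (red, Delta, 1, MIA), (white, Vega, 13, CHI), (white, Vega, 2, DC)}.
Joining (Part ⋈ Order) and Supplier on city yields {(black, Vega, 13, CHI, 24, Vic), (blue, Omega, 15, BOS, 1, Pat), (blue, Omega, 15, BOS, 2, Wes), (blue, Omega, 15, BOS, 8, Dee), (blue, Omega, 21, NYC, 29, Sam), (blue, Omega, 21, NYC, 30, Dee), (blue, Omega, 32, DEN, 13, Eve), (blue, Omega, 32, DEN, 22, Eve), (blue, Omega, 8, NYC, 29, Sam), (blue, Omega, 8, NYC, 30, Dee), (blue, Omega, 9, BOS, 1, Pat), (blue, Omega, 9, BOS, 2, Wes), (blue, Omega, 9, BOS, 8, Dee), (green, Omega, 15, BOS, 1, Pat), (green, Omega, 15, BOS, 2, Wes), (green, Omega, 15, BOS, 8, Dee), (green, Omega, 21, NYC, 29, Sam), (green, Omega, 21, NYC, 30, Dee), (green, Omega, 32, DEN, 13, Eve), (green, Omega, 32, DEN, 22, Eve), (green, Omega, 8, NYC, 29, Sam), (green, Omega, 8, NYC, 30, Dee), (green, Omega, 9, BOS, 1, Pat), (green, Omega, 9, BOS, 2, Wes), (green, Omega, 9, BOS, 8, Dee), (green, Vega, 13, CHI, 24, Vic), (white, Vega, 13, CHI, 24, Vic)}.
σ[pname ≠ Omega]: keep tuples satisfying pname ≠ Omega → {(black, Vega, 13, CHI, 24, Vic), (green, Vega, 13, CHI, 24, Vic), (white, Vega, 13, CHI, 24, Vic)}
π_{color, qty, sname} gives {(black, 13, Vic), (green, 13, Vic), (white, 13, Vic)}.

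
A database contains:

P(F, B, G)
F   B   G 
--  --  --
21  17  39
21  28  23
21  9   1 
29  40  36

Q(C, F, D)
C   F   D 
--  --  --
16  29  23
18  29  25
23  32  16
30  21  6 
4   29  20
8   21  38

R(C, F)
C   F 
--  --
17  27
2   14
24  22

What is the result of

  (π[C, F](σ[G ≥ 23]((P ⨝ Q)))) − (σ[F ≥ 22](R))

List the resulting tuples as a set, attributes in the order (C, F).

Natural join on F: {(21, 17, 39, 30, 6), (21, 17, 39, 8, 38), (21, 28, 23, 30, 6), (21, 28, 23, 8, 38), (21, 9, 1, 30, 6), (21, 9, 1, 8, 38), (29, 40, 36, 16, 23), (29, 40, 36, 18, 25), (29, 40, 36, 4, 20)}
σ[G ≥ 23]: keep tuples satisfying G ≥ 23 → {(21, 17, 39, 30, 6), (21, 17, 39, 8, 38), (21, 28, 23, 30, 6), (21, 28, 23, 8, 38), (29, 40, 36, 16, 23), (29, 40, 36, 18, 25), (29, 40, 36, 4, 20)}
Projecting to C, F (2 duplicate(s) eliminated): {(16, 29), (18, 29), (30, 21), (4, 29), (8, 21)}
σ[F ≥ 22]: keep tuples satisfying F ≥ 22 → {(17, 27), (24, 22)}
Taking the difference: {(16, 29), (18, 29), (30, 21), (4, 29), (8, 21)}

{(16, 29), (18, 29), (30, 21), (4, 29), (8, 21)}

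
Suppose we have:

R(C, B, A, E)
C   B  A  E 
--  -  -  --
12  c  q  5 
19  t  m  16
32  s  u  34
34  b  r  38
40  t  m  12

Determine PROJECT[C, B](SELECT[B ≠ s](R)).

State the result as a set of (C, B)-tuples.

Filtering on B ≠ s leaves {(12, c, q, 5), (19, t, m, 16), (34, b, r, 38), (40, t, m, 12)}.
π[C, B]: project onto (C, B) → {(12, c), (19, t), (34, b), (40, t)}

{(12, c), (19, t), (34, b), (40, t)}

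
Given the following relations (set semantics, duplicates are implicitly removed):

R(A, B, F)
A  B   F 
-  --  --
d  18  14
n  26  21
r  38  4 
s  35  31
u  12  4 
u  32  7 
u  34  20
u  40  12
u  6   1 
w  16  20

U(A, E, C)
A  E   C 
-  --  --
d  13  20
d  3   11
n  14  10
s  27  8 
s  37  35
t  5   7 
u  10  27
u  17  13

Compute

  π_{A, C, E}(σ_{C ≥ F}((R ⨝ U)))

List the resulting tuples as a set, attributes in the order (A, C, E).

{(d, 20, 13), (s, 35, 37), (u, 13, 17), (u, 27, 10)}

R ⋈ U (natural join on A): {(d, 18, 14, 13, 20), (d, 18, 14, 3, 11), (n, 26, 21, 14, 10), (s, 35, 31, 27, 8), (s, 35, 31, 37, 35), (u, 12, 4, 10, 27), (u, 12, 4, 17, 13), (u, 32, 7, 10, 27), (u, 32, 7, 17, 13), (u, 34, 20, 10, 27), (u, 34, 20, 17, 13), (u, 40, 12, 10, 27), (u, 40, 12, 17, 13), (u, 6, 1, 10, 27), (u, 6, 1, 17, 13)}
Apply σ_{C ≥ F}; surviving tuples: {(d, 18, 14, 13, 20), (s, 35, 31, 37, 35), (u, 12, 4, 10, 27), (u, 12, 4, 17, 13), (u, 32, 7, 10, 27), (u, 32, 7, 17, 13), (u, 34, 20, 10, 27), (u, 40, 12, 10, 27), (u, 40, 12, 17, 13), (u, 6, 1, 10, 27), (u, 6, 1, 17, 13)}
π[A, C, E]: project onto (A, C, E) (7 duplicate(s) eliminated) → {(d, 20, 13), (s, 35, 37), (u, 13, 17), (u, 27, 10)}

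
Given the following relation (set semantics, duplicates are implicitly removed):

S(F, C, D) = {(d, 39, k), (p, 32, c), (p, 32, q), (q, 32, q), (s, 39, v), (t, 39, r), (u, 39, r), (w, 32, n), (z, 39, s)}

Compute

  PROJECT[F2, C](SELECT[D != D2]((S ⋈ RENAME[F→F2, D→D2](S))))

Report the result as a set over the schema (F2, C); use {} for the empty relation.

ρ[F→F2, D→D2]: schema becomes (F2, C, D2); tuples unchanged.
Natural join on C: {(d, 39, k, d, k), (d, 39, k, s, v), (d, 39, k, t, r), (d, 39, k, u, r), (d, 39, k, z, s), (p, 32, c, p, c), (p, 32, c, p, q), (p, 32, c, q, q), (p, 32, c, w, n), (p, 32, q, p, c), (p, 32, q, p, q), (p, 32, q, q, q), (p, 32, q, w, n), (q, 32, q, p, c), (q, 32, q, p, q), (q, 32, q, q, q), (q, 32, q, w, n), (s, 39, v, d, k), (s, 39, v, s, v), (s, 39, v, t, r), (s, 39, v, u, r), (s, 39, v, z, s), (t, 39, r, d, k), (t, 39, r, s, v), (t, 39, r, t, r), (t, 39, r, u, r), (t, 39, r, z, s), (u, 39, r, d, k), (u, 39, r, s, v), (u, 39, r, t, r), (u, 39, r, u, r), (u, 39, r, z, s), (w, 32, n, p, c), (w, 32, n, p, q), (w, 32, n, q, q), (w, 32, n, w, n), (z, 39, s, d, k), (z, 39, s, s, v), (z, 39, s, t, r), (z, 39, s, u, r), (z, 39, s, z, s)}
Apply σ_{D != D2}; surviving tuples: {(d, 39, k, s, v), (d, 39, k, t, r), (d, 39, k, u, r), (d, 39, k, z, s), (p, 32, c, p, q), (p, 32, c, q, q), (p, 32, c, w, n), (p, 32, q, p, c), (p, 32, q, w, n), (q, 32, q, p, c), (q, 32, q, w, n), (s, 39, v, d, k), (s, 39, v, t, r), (s, 39, v, u, r), (s, 39, v, z, s), (t, 39, r, d, k), (t, 39, r, s, v), (t, 39, r, z, s), (u, 39, r, d, k), (u, 39, r, s, v), (u, 39, r, z, s), (w, 32, n, p, c), (w, 32, n, p, q), (w, 32, n, q, q), (z, 39, s, d, k), (z, 39, s, s, v), (z, 39, s, t, r), (z, 39, s, u, r)}
Keep only column(s) F2, C (20 duplicate(s) eliminated): {(d, 39), (p, 32), (q, 32), (s, 39), (t, 39), (u, 39), (w, 32), (z, 39)}

{(d, 39), (p, 32), (q, 32), (s, 39), (t, 39), (u, 39), (w, 32), (z, 39)}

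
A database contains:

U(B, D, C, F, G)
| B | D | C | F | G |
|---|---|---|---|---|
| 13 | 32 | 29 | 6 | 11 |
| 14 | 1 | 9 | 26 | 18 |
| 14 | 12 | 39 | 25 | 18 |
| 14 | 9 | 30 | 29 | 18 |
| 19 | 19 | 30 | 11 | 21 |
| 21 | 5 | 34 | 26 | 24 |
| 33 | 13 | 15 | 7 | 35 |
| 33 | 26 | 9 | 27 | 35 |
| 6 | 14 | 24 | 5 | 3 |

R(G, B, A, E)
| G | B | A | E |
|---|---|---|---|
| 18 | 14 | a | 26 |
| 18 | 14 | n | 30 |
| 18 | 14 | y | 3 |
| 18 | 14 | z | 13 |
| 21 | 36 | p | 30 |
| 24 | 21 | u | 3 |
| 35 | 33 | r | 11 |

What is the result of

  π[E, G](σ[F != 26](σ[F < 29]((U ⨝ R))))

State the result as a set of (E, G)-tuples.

{(11, 35), (13, 18), (26, 18), (3, 18), (30, 18)}

Natural join on B, G: {(14, 1, 9, 26, 18, a, 26), (14, 1, 9, 26, 18, n, 30), (14, 1, 9, 26, 18, y, 3), (14, 1, 9, 26, 18, z, 13), (14, 12, 39, 25, 18, a, 26), (14, 12, 39, 25, 18, n, 30), (14, 12, 39, 25, 18, y, 3), (14, 12, 39, 25, 18, z, 13), (14, 9, 30, 29, 18, a, 26), (14, 9, 30, 29, 18, n, 30), (14, 9, 30, 29, 18, y, 3), (14, 9, 30, 29, 18, z, 13), (21, 5, 34, 26, 24, u, 3), (33, 13, 15, 7, 35, r, 11), (33, 26, 9, 27, 35, r, 11)}
Filtering on F < 29 leaves {(14, 1, 9, 26, 18, a, 26), (14, 1, 9, 26, 18, n, 30), (14, 1, 9, 26, 18, y, 3), (14, 1, 9, 26, 18, z, 13), (14, 12, 39, 25, 18, a, 26), (14, 12, 39, 25, 18, n, 30), (14, 12, 39, 25, 18, y, 3), (14, 12, 39, 25, 18, z, 13), (21, 5, 34, 26, 24, u, 3), (33, 13, 15, 7, 35, r, 11), (33, 26, 9, 27, 35, r, 11)}.
Filtering on F != 26 leaves {(14, 12, 39, 25, 18, a, 26), (14, 12, 39, 25, 18, n, 30), (14, 12, 39, 25, 18, y, 3), (14, 12, 39, 25, 18, z, 13), (33, 13, 15, 7, 35, r, 11), (33, 26, 9, 27, 35, r, 11)}.
Keep only column(s) E, G (1 duplicate(s) eliminated): {(11, 35), (13, 18), (26, 18), (3, 18), (30, 18)}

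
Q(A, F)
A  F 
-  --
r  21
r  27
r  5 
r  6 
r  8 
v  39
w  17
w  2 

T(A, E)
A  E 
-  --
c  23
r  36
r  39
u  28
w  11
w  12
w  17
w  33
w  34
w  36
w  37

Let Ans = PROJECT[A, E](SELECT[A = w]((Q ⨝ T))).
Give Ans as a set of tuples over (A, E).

{(w, 11), (w, 12), (w, 17), (w, 33), (w, 34), (w, 36), (w, 37)}

Natural join on A: {(r, 21, 36), (r, 21, 39), (r, 27, 36), (r, 27, 39), (r, 5, 36), (r, 5, 39), (r, 6, 36), (r, 6, 39), (r, 8, 36), (r, 8, 39), (w, 17, 11), (w, 17, 12), (w, 17, 17), (w, 17, 33), (w, 17, 34), (w, 17, 36), (w, 17, 37), (w, 2, 11), (w, 2, 12), (w, 2, 17), (w, 2, 33), (w, 2, 34), (w, 2, 36), (w, 2, 37)}
Filtering on A = w leaves {(w, 17, 11), (w, 17, 12), (w, 17, 17), (w, 17, 33), (w, 17, 34), (w, 17, 36), (w, 17, 37), (w, 2, 11), (w, 2, 12), (w, 2, 17), (w, 2, 33), (w, 2, 34), (w, 2, 36), (w, 2, 37)}.
π[A, E]: project onto (A, E) (7 duplicate(s) eliminated) → {(w, 11), (w, 12), (w, 17), (w, 33), (w, 34), (w, 36), (w, 37)}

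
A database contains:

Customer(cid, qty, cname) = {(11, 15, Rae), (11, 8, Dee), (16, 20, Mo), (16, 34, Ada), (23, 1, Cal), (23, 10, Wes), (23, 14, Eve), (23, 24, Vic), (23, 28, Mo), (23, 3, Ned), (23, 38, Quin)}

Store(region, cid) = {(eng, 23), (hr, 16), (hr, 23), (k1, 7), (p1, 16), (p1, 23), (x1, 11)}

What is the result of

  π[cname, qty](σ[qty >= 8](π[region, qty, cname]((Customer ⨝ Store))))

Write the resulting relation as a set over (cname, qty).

{(Ada, 34), (Dee, 8), (Eve, 14), (Mo, 20), (Mo, 28), (Quin, 38), (Rae, 15), (Vic, 24), (Wes, 10)}

Joining Customer and Store on cid yields {(11, 15, Rae, x1), (11, 8, Dee, x1), (16, 20, Mo, hr), (16, 20, Mo, p1), (16, 34, Ada, hr), (16, 34, Ada, p1), (23, 1, Cal, eng), (23, 1, Cal, hr), (23, 1, Cal, p1), (23, 10, Wes, eng), (23, 10, Wes, hr), (23, 10, Wes, p1), (23, 14, Eve, eng), (23, 14, Eve, hr), (23, 14, Eve, p1), (23, 24, Vic, eng), (23, 24, Vic, hr), (23, 24, Vic, p1), (23, 28, Mo, eng), (23, 28, Mo, hr), (23, 28, Mo, p1), (23, 3, Ned, eng), (23, 3, Ned, hr), (23, 3, Ned, p1), (23, 38, Quin, eng), (23, 38, Quin, hr), (23, 38, Quin, p1)}.
Keep only column(s) region, qty, cname: {(eng, 1, Cal), (eng, 10, Wes), (eng, 14, Eve), (eng, 24, Vic), (eng, 28, Mo), (eng, 3, Ned), (eng, 38, Quin), (hr, 1, Cal), (hr, 10, Wes), (hr, 14, Eve), (hr, 20, Mo), (hr, 24, Vic), (hr, 28, Mo), (hr, 3, Ned), (hr, 34, Ada), (hr, 38, Quin), (p1, 1, Cal), (p1, 10, Wes), (p1, 14, Eve), (p1, 20, Mo), (p1, 24, Vic), (p1, 28, Mo), (p1, 3, Ned), (p1, 34, Ada), (p1, 38, Quin), (x1, 15, Rae), (x1, 8, Dee)}
Filtering on qty >= 8 leaves {(eng, 10, Wes), (eng, 14, Eve), (eng, 24, Vic), (eng, 28, Mo), (eng, 38, Quin), (hr, 10, Wes), (hr, 14, Eve), (hr, 20, Mo), (hr, 24, Vic), (hr, 28, Mo), (hr, 34, Ada), (hr, 38, Quin), (p1, 10, Wes), (p1, 14, Eve), (p1, 20, Mo), (p1, 24, Vic), (p1, 28, Mo), (p1, 34, Ada), (p1, 38, Quin), (x1, 15, Rae), (x1, 8, Dee)}.
Keep only column(s) cname, qty (12 duplicate(s) eliminated): {(Ada, 34), (Dee, 8), (Eve, 14), (Mo, 20), (Mo, 28), (Quin, 38), (Rae, 15), (Vic, 24), (Wes, 10)}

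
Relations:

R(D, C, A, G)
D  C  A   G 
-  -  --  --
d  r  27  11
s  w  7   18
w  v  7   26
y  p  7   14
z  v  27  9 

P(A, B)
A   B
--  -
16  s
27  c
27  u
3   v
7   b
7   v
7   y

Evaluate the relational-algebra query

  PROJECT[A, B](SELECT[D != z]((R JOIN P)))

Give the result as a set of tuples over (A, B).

{(27, c), (27, u), (7, b), (7, v), (7, y)}

Natural join on A: {(d, r, 27, 11, c), (d, r, 27, 11, u), (s, w, 7, 18, b), (s, w, 7, 18, v), (s, w, 7, 18, y), (w, v, 7, 26, b), (w, v, 7, 26, v), (w, v, 7, 26, y), (y, p, 7, 14, b), (y, p, 7, 14, v), (y, p, 7, 14, y), (z, v, 27, 9, c), (z, v, 27, 9, u)}
σ[D != z]: keep tuples satisfying D != z → {(d, r, 27, 11, c), (d, r, 27, 11, u), (s, w, 7, 18, b), (s, w, 7, 18, v), (s, w, 7, 18, y), (w, v, 7, 26, b), (w, v, 7, 26, v), (w, v, 7, 26, y), (y, p, 7, 14, b), (y, p, 7, 14, v), (y, p, 7, 14, y)}
π[A, B]: project onto (A, B) (6 duplicate(s) eliminated) → {(27, c), (27, u), (7, b), (7, v), (7, y)}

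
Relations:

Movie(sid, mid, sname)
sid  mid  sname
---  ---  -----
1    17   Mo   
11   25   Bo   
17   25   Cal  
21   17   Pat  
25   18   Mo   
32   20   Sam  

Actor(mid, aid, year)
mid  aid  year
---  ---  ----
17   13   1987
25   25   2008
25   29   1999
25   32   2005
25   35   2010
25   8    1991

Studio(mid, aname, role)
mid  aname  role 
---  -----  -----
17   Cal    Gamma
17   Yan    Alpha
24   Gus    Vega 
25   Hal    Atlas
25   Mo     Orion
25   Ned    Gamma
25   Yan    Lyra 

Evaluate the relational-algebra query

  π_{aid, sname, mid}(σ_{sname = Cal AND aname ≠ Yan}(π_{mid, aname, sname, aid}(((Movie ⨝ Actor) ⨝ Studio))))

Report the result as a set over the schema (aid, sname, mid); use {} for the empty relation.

Joining Movie and Actor on mid yields {(1, 17, Mo, 13, 1987), (11, 25, Bo, 25, 2008), (11, 25, Bo, 29, 1999), (11, 25, Bo, 32, 2005), (11, 25, Bo, 35, 2010), (11, 25, Bo, 8, 1991), (17, 25, Cal, 25, 2008), (17, 25, Cal, 29, 1999), (17, 25, Cal, 32, 2005), (17, 25, Cal, 35, 2010), (17, 25, Cal, 8, 1991), (21, 17, Pat, 13, 1987)}.
Joining (Movie ⨝ Actor) and Studio on mid yields {(1, 17, Mo, 13, 1987, Cal, Gamma), (1, 17, Mo, 13, 1987, Yan, Alpha), (11, 25, Bo, 25, 2008, Hal, Atlas), (11, 25, Bo, 25, 2008, Mo, Orion), (11, 25, Bo, 25, 2008, Ned, Gamma), (11, 25, Bo, 25, 2008, Yan, Lyra), (11, 25, Bo, 29, 1999, Hal, Atlas), (11, 25, Bo, 29, 1999, Mo, Orion), (11, 25, Bo, 29, 1999, Ned, Gamma), (11, 25, Bo, 29, 1999, Yan, Lyra), (11, 25, Bo, 32, 2005, Hal, Atlas), (11, 25, Bo, 32, 2005, Mo, Orion), (11, 25, Bo, 32, 2005, Ned, Gamma), (11, 25, Bo, 32, 2005, Yan, Lyra), (11, 25, Bo, 35, 2010, Hal, Atlas), (11, 25, Bo, 35, 2010, Mo, Orion), (11, 25, Bo, 35, 2010, Ned, Gamma), (11, 25, Bo, 35, 2010, Yan, Lyra), (11, 25, Bo, 8, 1991, Hal, Atlas), (11, 25, Bo, 8, 1991, Mo, Orion), (11, 25, Bo, 8, 1991, Ned, Gamma), (11, 25, Bo, 8, 1991, Yan, Lyra), (17, 25, Cal, 25, 2008, Hal, Atlas), (17, 25, Cal, 25, 2008, Mo, Orion), (17, 25, Cal, 25, 2008, Ned, Gamma), (17, 25, Cal, 25, 2008, Yan, Lyra), (17, 25, Cal, 29, 1999, Hal, Atlas), (17, 25, Cal, 29, 1999, Mo, Orion), (17, 25, Cal, 29, 1999, Ned, Gamma), (17, 25, Cal, 29, 1999, Yan, Lyra), (17, 25, Cal, 32, 2005, Hal, Atlas), (17, 25, Cal, 32, 2005, Mo, Orion), (17, 25, Cal, 32, 2005, Ned, Gamma), (17, 25, Cal, 32, 2005, Yan, Lyra), (17, 25, Cal, 35, 2010, Hal, Atlas), (17, 25, Cal, 35, 2010, Mo, Orion), (17, 25, Cal, 35, 2010, Ned, Gamma), (17, 25, Cal, 35, 2010, Yan, Lyra), (17, 25, Cal, 8, 1991, Hal, Atlas), (17, 25, Cal, 8, 1991, Mo, Orion), (17, 25, Cal, 8, 1991, Ned, Gamma), (17, 25, Cal, 8, 1991, Yan, Lyra), (21, 17, Pat, 13, 1987, Cal, Gamma), (21, 17, Pat, 13, 1987, Yan, Alpha)}.
Keep only column(s) mid, aname, sname, aid: {(17, Cal, Mo, 13), (17, Cal, Pat, 13), (17, Yan, Mo, 13), (17, Yan, Pat, 13), (25, Hal, Bo, 25), (25, Hal, Bo, 29), (25, Hal, Bo, 32), (25, Hal, Bo, 35), (25, Hal, Bo, 8), (25, Hal, Cal, 25), (25, Hal, Cal, 29), (25, Hal, Cal, 32), (25, Hal, Cal, 35), (25, Hal, Cal, 8), (25, Mo, Bo, 25), (25, Mo, Bo, 29), (25, Mo, Bo, 32), (25, Mo, Bo, 35), (25, Mo, Bo, 8), (25, Mo, Cal, 25), (25, Mo, Cal, 29), (25, Mo, Cal, 32), (25, Mo, Cal, 35), (25, Mo, Cal, 8), (25, Ned, Bo, 25), (25, Ned, Bo, 29), (25, Ned, Bo, 32), (25, Ned, Bo, 35), (25, Ned, Bo, 8), (25, Ned, Cal, 25), (25, Ned, Cal, 29), (25, Ned, Cal, 32), (25, Ned, Cal, 35), (25, Ned, Cal, 8), (25, Yan, Bo, 25), (25, Yan, Bo, 29), (25, Yan, Bo, 32), (25, Yan, Bo, 35), (25, Yan, Bo, 8), (25, Yan, Cal, 25), (25, Yan, Cal, 29), (25, Yan, Cal, 32), (25, Yan, Cal, 35), (25, Yan, Cal, 8)}
Apply σ_{sname = Cal AND aname ≠ Yan}; surviving tuples: {(25, Hal, Cal, 25), (25, Hal, Cal, 29), (25, Hal, Cal, 32), (25, Hal, Cal, 35), (25, Hal, Cal, 8), (25, Mo, Cal, 25), (25, Mo, Cal, 29), (25, Mo, Cal, 32), (25, Mo, Cal, 35), (25, Mo, Cal, 8), (25, Ned, Cal, 25), (25, Ned, Cal, 29), (25, Ned, Cal, 32), (25, Ned, Cal, 35), (25, Ned, Cal, 8)}
Keep only column(s) aid, sname, mid (10 duplicate(s) eliminated): {(25, Cal, 25), (29, Cal, 25), (32, Cal, 25), (35, Cal, 25), (8, Cal, 25)}

{(25, Cal, 25), (29, Cal, 25), (32, Cal, 25), (35, Cal, 25), (8, Cal, 25)}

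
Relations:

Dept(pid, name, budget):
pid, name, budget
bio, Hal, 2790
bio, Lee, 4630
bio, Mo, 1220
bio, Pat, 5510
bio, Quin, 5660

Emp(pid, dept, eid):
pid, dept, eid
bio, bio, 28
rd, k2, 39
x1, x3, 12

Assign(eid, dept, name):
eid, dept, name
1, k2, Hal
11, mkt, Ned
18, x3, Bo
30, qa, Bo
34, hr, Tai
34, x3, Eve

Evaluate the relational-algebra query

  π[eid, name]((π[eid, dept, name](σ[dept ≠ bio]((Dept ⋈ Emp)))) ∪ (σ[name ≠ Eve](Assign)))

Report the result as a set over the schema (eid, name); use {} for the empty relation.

{(1, Hal), (11, Ned), (18, Bo), (30, Bo), (34, Tai)}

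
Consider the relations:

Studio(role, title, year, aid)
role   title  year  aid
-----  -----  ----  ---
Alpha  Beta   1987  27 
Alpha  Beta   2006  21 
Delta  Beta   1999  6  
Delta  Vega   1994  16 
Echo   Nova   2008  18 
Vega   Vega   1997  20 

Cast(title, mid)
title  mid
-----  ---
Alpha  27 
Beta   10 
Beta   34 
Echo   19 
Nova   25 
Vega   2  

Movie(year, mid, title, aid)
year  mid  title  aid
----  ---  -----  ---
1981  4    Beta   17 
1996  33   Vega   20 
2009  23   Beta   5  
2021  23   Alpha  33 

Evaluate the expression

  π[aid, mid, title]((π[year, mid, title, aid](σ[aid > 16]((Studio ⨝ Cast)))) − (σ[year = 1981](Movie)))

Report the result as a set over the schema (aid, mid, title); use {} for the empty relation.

Studio ⋈ Cast (natural join on title): {(Alpha, Beta, 1987, 27, 10), (Alpha, Beta, 1987, 27, 34), (Alpha, Beta, 2006, 21, 10), (Alpha, Beta, 2006, 21, 34), (Delta, Beta, 1999, 6, 10), (Delta, Beta, 1999, 6, 34), (Delta, Vega, 1994, 16, 2), (Echo, Nova, 2008, 18, 25), (Vega, Vega, 1997, 20, 2)}
Apply σ_{aid > 16}; surviving tuples: {(Alpha, Beta, 1987, 27, 10), (Alpha, Beta, 1987, 27, 34), (Alpha, Beta, 2006, 21, 10), (Alpha, Beta, 2006, 21, 34), (Echo, Nova, 2008, 18, 25), (Vega, Vega, 1997, 20, 2)}
π_{year, mid, title, aid} gives {(1987, 10, Beta, 27), (1987, 34, Beta, 27), (1997, 2, Vega, 20), (2006, 10, Beta, 21), (2006, 34, Beta, 21), (2008, 25, Nova, 18)}.
Apply σ_{year = 1981}; surviving tuples: {(1981, 4, Beta, 17)}
Taking the difference: {(1987, 10, Beta, 27), (1987, 34, Beta, 27), (1997, 2, Vega, 20), (2006, 10, Beta, 21), (2006, 34, Beta, 21), (2008, 25, Nova, 18)}
π_{aid, mid, title} gives {(18, 25, Nova), (20, 2, Vega), (21, 10, Beta), (21, 34, Beta), (27, 10, Beta), (27, 34, Beta)}.

{(18, 25, Nova), (20, 2, Vega), (21, 10, Beta), (21, 34, Beta), (27, 10, Beta), (27, 34, Beta)}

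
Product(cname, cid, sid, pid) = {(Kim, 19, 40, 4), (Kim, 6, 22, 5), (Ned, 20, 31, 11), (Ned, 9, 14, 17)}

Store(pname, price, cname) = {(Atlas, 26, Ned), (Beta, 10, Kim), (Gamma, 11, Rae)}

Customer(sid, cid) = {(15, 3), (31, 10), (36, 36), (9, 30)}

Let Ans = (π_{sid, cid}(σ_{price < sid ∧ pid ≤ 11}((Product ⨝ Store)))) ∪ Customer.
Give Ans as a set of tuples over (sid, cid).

Natural join on cname: {(Kim, 19, 40, 4, Beta, 10), (Kim, 6, 22, 5, Beta, 10), (Ned, 20, 31, 11, Atlas, 26), (Ned, 9, 14, 17, Atlas, 26)}
Filtering on price < sid ∧ pid ≤ 11 leaves {(Kim, 19, 40, 4, Beta, 10), (Kim, 6, 22, 5, Beta, 10), (Ned, 20, 31, 11, Atlas, 26)}.
π_{sid, cid} gives {(22, 6), (31, 20), (40, 19)}.
Taking the union: {(15, 3), (22, 6), (31, 10), (31, 20), (36, 36), (40, 19), (9, 30)}

{(15, 3), (22, 6), (31, 10), (31, 20), (36, 36), (40, 19), (9, 30)}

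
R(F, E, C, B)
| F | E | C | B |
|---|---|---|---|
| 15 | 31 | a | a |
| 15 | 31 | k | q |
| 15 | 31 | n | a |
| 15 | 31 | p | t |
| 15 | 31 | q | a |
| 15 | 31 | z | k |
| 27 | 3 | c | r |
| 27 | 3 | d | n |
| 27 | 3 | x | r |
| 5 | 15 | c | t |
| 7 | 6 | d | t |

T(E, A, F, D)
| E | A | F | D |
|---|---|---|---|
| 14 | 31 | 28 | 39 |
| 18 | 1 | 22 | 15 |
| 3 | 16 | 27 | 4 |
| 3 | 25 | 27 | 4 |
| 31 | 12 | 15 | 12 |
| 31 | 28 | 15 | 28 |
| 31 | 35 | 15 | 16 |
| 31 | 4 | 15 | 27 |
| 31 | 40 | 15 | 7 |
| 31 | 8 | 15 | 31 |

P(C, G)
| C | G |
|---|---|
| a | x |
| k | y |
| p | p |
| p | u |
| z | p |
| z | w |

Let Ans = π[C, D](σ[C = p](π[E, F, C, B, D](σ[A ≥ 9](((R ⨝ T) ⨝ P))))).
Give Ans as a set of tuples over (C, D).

{(p, 12), (p, 16), (p, 28), (p, 7)}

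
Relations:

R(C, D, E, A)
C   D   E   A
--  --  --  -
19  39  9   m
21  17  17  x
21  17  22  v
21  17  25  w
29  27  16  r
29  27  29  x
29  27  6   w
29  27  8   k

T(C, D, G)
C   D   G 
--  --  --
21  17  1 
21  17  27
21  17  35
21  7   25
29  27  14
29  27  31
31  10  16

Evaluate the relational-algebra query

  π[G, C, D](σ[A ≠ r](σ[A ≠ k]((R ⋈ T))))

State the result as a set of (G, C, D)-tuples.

{(1, 21, 17), (14, 29, 27), (27, 21, 17), (31, 29, 27), (35, 21, 17)}

Joining R and T on C, D yields {(21, 17, 17, x, 1), (21, 17, 17, x, 27), (21, 17, 17, x, 35), (21, 17, 22, v, 1), (21, 17, 22, v, 27), (21, 17, 22, v, 35), (21, 17, 25, w, 1), (21, 17, 25, w, 27), (21, 17, 25, w, 35), (29, 27, 16, r, 14), (29, 27, 16, r, 31), (29, 27, 29, x, 14), (29, 27, 29, x, 31), (29, 27, 6, w, 14), (29, 27, 6, w, 31), (29, 27, 8, k, 14), (29, 27, 8, k, 31)}.
Filtering on A ≠ k leaves {(21, 17, 17, x, 1), (21, 17, 17, x, 27), (21, 17, 17, x, 35), (21, 17, 22, v, 1), (21, 17, 22, v, 27), (21, 17, 22, v, 35), (21, 17, 25, w, 1), (21, 17, 25, w, 27), (21, 17, 25, w, 35), (29, 27, 16, r, 14), (29, 27, 16, r, 31), (29, 27, 29, x, 14), (29, 27, 29, x, 31), (29, 27, 6, w, 14), (29, 27, 6, w, 31)}.
Filtering on A ≠ r leaves {(21, 17, 17, x, 1), (21, 17, 17, x, 27), (21, 17, 17, x, 35), (21, 17, 22, v, 1), (21, 17, 22, v, 27), (21, 17, 22, v, 35), (21, 17, 25, w, 1), (21, 17, 25, w, 27), (21, 17, 25, w, 35), (29, 27, 29, x, 14), (29, 27, 29, x, 31), (29, 27, 6, w, 14), (29, 27, 6, w, 31)}.
π_{G, C, D} gives {(1, 21, 17), (14, 29, 27), (27, 21, 17), (31, 29, 27), (35, 21, 17)} (8 duplicate(s) eliminated).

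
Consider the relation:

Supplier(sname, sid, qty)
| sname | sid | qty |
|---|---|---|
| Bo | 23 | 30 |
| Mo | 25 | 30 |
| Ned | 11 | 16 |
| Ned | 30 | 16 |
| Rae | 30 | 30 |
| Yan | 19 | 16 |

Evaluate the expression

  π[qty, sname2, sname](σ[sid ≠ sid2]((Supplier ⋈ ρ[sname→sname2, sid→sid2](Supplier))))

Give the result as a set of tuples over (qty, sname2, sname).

ρ[sname→sname2, sid→sid2]: schema becomes (sname2, sid2, qty); tuples unchanged.
Joining Supplier and ρ[sname→sname2, sid→sid2](Supplier) on qty yields {(Bo, 23, 30, Bo, 23), (Bo, 23, 30, Mo, 25), (Bo, 23, 30, Rae, 30), (Mo, 25, 30, Bo, 23), (Mo, 25, 30, Mo, 25), (Mo, 25, 30, Rae, 30), (Ned, 11, 16, Ned, 11), (Ned, 11, 16, Ned, 30), (Ned, 11, 16, Yan, 19), (Ned, 30, 16, Ned, 11), (Ned, 30, 16, Ned, 30), (Ned, 30, 16, Yan, 19), (Rae, 30, 30, Bo, 23), (Rae, 30, 30, Mo, 25), (Rae, 30, 30, Rae, 30), (Yan, 19, 16, Ned, 11), (Yan, 19, 16, Ned, 30), (Yan, 19, 16, Yan, 19)}.
Filtering on sid ≠ sid2 leaves {(Bo, 23, 30, Mo, 25), (Bo, 23, 30, Rae, 30), (Mo, 25, 30, Bo, 23), (Mo, 25, 30, Rae, 30), (Ned, 11, 16, Ned, 30), (Ned, 11, 16, Yan, 19), (Ned, 30, 16, Ned, 11), (Ned, 30, 16, Yan, 19), (Rae, 30, 30, Bo, 23), (Rae, 30, 30, Mo, 25), (Yan, 19, 16, Ned, 11), (Yan, 19, 16, Ned, 30)}.
Keep only column(s) qty, sname2, sname (3 duplicate(s) eliminated): {(16, Ned, Ned), (16, Ned, Yan), (16, Yan, Ned), (30, Bo, Mo), (30, Bo, Rae), (30, Mo, Bo), (30, Mo, Rae), (30, Rae, Bo), (30, Rae, Mo)}

{(16, Ned, Ned), (16, Ned, Yan), (16, Yan, Ned), (30, Bo, Mo), (30, Bo, Rae), (30, Mo, Bo), (30, Mo, Rae), (30, Rae, Bo), (30, Rae, Mo)}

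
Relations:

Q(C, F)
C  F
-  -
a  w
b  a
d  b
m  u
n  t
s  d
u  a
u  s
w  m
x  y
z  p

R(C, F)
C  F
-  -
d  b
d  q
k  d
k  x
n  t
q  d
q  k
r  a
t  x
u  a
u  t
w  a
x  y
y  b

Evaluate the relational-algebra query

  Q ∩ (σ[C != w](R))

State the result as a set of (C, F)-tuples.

Selection C != w: {(d, b), (d, q), (k, d), (k, x), (n, t), (q, d), (q, k), (r, a), (t, x), (u, a), (u, t), (x, y), (y, b)}
Intersection: {(a, w), (b, a), (d, b), (m, u), (n, t), (s, d), (u, a), (u, s), (w, m), (x, y), (z, p)} with {(d, b), (d, q), (k, d), (k, x), (n, t), (q, d), (q, k), (r, a), (t, x), (u, a), (u, t), (x, y), (y, b)} → {(d, b), (n, t), (u, a), (x, y)}

{(d, b), (n, t), (u, a), (x, y)}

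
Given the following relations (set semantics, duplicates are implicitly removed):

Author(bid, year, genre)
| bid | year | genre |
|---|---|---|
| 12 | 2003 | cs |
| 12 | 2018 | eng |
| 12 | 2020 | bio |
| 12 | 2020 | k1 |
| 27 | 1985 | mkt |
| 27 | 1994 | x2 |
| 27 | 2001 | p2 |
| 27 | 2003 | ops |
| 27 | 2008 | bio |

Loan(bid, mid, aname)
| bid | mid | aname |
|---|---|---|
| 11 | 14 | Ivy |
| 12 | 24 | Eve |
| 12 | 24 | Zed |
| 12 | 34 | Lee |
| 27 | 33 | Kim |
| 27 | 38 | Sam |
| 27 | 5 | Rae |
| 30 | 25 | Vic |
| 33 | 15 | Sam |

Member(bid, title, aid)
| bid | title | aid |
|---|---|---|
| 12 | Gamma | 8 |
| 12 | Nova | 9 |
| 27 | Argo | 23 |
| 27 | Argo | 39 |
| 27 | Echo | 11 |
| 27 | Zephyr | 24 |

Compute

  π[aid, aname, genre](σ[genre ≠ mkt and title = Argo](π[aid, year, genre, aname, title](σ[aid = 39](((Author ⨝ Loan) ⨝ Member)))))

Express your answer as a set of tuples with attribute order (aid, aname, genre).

{(39, Kim, bio), (39, Kim, ops), (39, Kim, p2), (39, Kim, x2), (39, Rae, bio), (39, Rae, ops), (39, Rae, p2), (39, Rae, x2), (39, Sam, bio), (39, Sam, ops), (39, Sam, p2), (39, Sam, x2)}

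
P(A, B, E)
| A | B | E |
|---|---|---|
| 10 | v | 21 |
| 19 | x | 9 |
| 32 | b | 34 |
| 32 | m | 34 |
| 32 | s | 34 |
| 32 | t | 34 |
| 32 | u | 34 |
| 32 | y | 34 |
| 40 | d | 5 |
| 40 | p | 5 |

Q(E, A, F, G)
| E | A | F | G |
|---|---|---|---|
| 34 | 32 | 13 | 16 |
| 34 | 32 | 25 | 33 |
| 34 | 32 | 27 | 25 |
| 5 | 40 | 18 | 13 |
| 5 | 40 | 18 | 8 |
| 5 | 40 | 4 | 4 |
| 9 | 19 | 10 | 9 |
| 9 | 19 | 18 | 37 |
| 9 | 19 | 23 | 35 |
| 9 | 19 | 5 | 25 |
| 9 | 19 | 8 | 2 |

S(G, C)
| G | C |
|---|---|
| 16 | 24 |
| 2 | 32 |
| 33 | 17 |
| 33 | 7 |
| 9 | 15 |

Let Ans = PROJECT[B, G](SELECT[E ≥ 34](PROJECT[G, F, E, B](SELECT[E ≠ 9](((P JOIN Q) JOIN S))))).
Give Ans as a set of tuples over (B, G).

Natural join on A, E: {(19, x, 9, 10, 9), (19, x, 9, 18, 37), (19, x, 9, 23, 35), (19, x, 9, 5, 25), (19, x, 9, 8, 2), (32, b, 34, 13, 16), (32, b, 34, 25, 33), (32, b, 34, 27, 25), (32, m, 34, 13, 16), (32, m, 34, 25, 33), (32, m, 34, 27, 25), (32, s, 34, 13, 16), (32, s, 34, 25, 33), (32, s, 34, 27, 25), (32, t, 34, 13, 16), (32, t, 34, 25, 33), (32, t, 34, 27, 25), (32, u, 34, 13, 16), (32, u, 34, 25, 33), (32, u, 34, 27, 25), (32, y, 34, 13, 16), (32, y, 34, 25, 33), (32, y, 34, 27, 25), (40, d, 5, 18, 13), (40, d, 5, 18, 8), (40, d, 5, 4, 4), (40, p, 5, 18, 13), (40, p, 5, 18, 8), (40, p, 5, 4, 4)}
Natural join on G: {(19, x, 9, 10, 9, 15), (19, x, 9, 8, 2, 32), (32, b, 34, 13, 16, 24), (32, b, 34, 25, 33, 17), (32, b, 34, 25, 33, 7), (32, m, 34, 13, 16, 24), (32, m, 34, 25, 33, 17), (32, m, 34, 25, 33, 7), (32, s, 34, 13, 16, 24), (32, s, 34, 25, 33, 17), (32, s, 34, 25, 33, 7), (32, t, 34, 13, 16, 24), (32, t, 34, 25, 33, 17), (32, t, 34, 25, 33, 7), (32, u, 34, 13, 16, 24), (32, u, 34, 25, 33, 17), (32, u, 34, 25, 33, 7), (32, y, 34, 13, 16, 24), (32, y, 34, 25, 33, 17), (32, y, 34, 25, 33, 7)}
Selection E ≠ 9: {(32, b, 34, 13, 16, 24), (32, b, 34, 25, 33, 17), (32, b, 34, 25, 33, 7), (32, m, 34, 13, 16, 24), (32, m, 34, 25, 33, 17), (32, m, 34, 25, 33, 7), (32, s, 34, 13, 16, 24), (32, s, 34, 25, 33, 17), (32, s, 34, 25, 33, 7), (32, t, 34, 13, 16, 24), (32, t, 34, 25, 33, 17), (32, t, 34, 25, 33, 7), (32, u, 34, 13, 16, 24), (32, u, 34, 25, 33, 17), (32, u, 34, 25, 33, 7), (32, y, 34, 13, 16, 24), (32, y, 34, 25, 33, 17), (32, y, 34, 25, 33, 7)}
Projecting to G, F, E, B (6 duplicate(s) eliminated): {(16, 13, 34, b), (16, 13, 34, m), (16, 13, 34, s), (16, 13, 34, t), (16, 13, 34, u), (16, 13, 34, y), (33, 25, 34, b), (33, 25, 34, m), (33, 25, 34, s), (33, 25, 34, t), (33, 25, 34, u), (33, 25, 34, y)}
Selection E ≥ 34: {(16, 13, 34, b), (16, 13, 34, m), (16, 13, 34, s), (16, 13, 34, t), (16, 13, 34, u), (16, 13, 34, y), (33, 25, 34, b), (33, 25, 34, m), (33, 25, 34, s), (33, 25, 34, t), (33, 25, 34, u), (33, 25, 34, y)}
Projecting to B, G: {(b, 16), (b, 33), (m, 16), (m, 33), (s, 16), (s, 33), (t, 16), (t, 33), (u, 16), (u, 33), (y, 16), (y, 33)}

{(b, 16), (b, 33), (m, 16), (m, 33), (s, 16), (s, 33), (t, 16), (t, 33), (u, 16), (u, 33), (y, 16), (y, 33)}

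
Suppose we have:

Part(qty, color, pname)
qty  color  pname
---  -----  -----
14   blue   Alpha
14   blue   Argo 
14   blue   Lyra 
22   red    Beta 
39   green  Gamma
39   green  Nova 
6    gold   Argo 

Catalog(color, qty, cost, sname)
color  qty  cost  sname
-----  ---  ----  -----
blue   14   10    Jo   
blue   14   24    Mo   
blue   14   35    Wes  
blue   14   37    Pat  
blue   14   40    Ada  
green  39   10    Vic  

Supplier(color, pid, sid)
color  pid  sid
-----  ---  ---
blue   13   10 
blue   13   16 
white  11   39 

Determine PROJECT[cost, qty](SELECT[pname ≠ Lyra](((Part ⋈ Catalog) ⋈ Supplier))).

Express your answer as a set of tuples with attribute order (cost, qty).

{(10, 14), (24, 14), (35, 14), (37, 14), (40, 14)}

Part ⋈ Catalog (natural join on qty, color): {(14, blue, Alpha, 10, Jo), (14, blue, Alpha, 24, Mo), (14, blue, Alpha, 35, Wes), (14, blue, Alpha, 37, Pat), (14, blue, Alpha, 40, Ada), (14, blue, Argo, 10, Jo), (14, blue, Argo, 24, Mo), (14, blue, Argo, 35, Wes), (14, blue, Argo, 37, Pat), (14, blue, Argo, 40, Ada), (14, blue, Lyra, 10, Jo), (14, blue, Lyra, 24, Mo), (14, blue, Lyra, 35, Wes), (14, blue, Lyra, 37, Pat), (14, blue, Lyra, 40, Ada), (39, green, Gamma, 10, Vic), (39, green, Nova, 10, Vic)}
(Part ⋈ Catalog) ⋈ Supplier (natural join on color): {(14, blue, Alpha, 10, Jo, 13, 10), (14, blue, Alpha, 10, Jo, 13, 16), (14, blue, Alpha, 24, Mo, 13, 10), (14, blue, Alpha, 24, Mo, 13, 16), (14, blue, Alpha, 35, Wes, 13, 10), (14, blue, Alpha, 35, Wes, 13, 16), (14, blue, Alpha, 37, Pat, 13, 10), (14, blue, Alpha, 37, Pat, 13, 16), (14, blue, Alpha, 40, Ada, 13, 10), (14, blue, Alpha, 40, Ada, 13, 16), (14, blue, Argo, 10, Jo, 13, 10), (14, blue, Argo, 10, Jo, 13, 16), (14, blue, Argo, 24, Mo, 13, 10), (14, blue, Argo, 24, Mo, 13, 16), (14, blue, Argo, 35, Wes, 13, 10), (14, blue, Argo, 35, Wes, 13, 16), (14, blue, Argo, 37, Pat, 13, 10), (14, blue, Argo, 37, Pat, 13, 16), (14, blue, Argo, 40, Ada, 13, 10), (14, blue, Argo, 40, Ada, 13, 16), (14, blue, Lyra, 10, Jo, 13, 10), (14, blue, Lyra, 10, Jo, 13, 16), (14, blue, Lyra, 24, Mo, 13, 10), (14, blue, Lyra, 24, Mo, 13, 16), (14, blue, Lyra, 35, Wes, 13, 10), (14, blue, Lyra, 35, Wes, 13, 16), (14, blue, Lyra, 37, Pat, 13, 10), (14, blue, Lyra, 37, Pat, 13, 16), (14, blue, Lyra, 40, Ada, 13, 10), (14, blue, Lyra, 40, Ada, 13, 16)}
Filtering on pname ≠ Lyra leaves {(14, blue, Alpha, 10, Jo, 13, 10), (14, blue, Alpha, 10, Jo, 13, 16), (14, blue, Alpha, 24, Mo, 13, 10), (14, blue, Alpha, 24, Mo, 13, 16), (14, blue, Alpha, 35, Wes, 13, 10), (14, blue, Alpha, 35, Wes, 13, 16), (14, blue, Alpha, 37, Pat, 13, 10), (14, blue, Alpha, 37, Pat, 13, 16), (14, blue, Alpha, 40, Ada, 13, 10), (14, blue, Alpha, 40, Ada, 13, 16), (14, blue, Argo, 10, Jo, 13, 10), (14, blue, Argo, 10, Jo, 13, 16), (14, blue, Argo, 24, Mo, 13, 10), (14, blue, Argo, 24, Mo, 13, 16), (14, blue, Argo, 35, Wes, 13, 10), (14, blue, Argo, 35, Wes, 13, 16), (14, blue, Argo, 37, Pat, 13, 10), (14, blue, Argo, 37, Pat, 13, 16), (14, blue, Argo, 40, Ada, 13, 10), (14, blue, Argo, 40, Ada, 13, 16)}.
π[cost, qty]: project onto (cost, qty) (15 duplicate(s) eliminated) → {(10, 14), (24, 14), (35, 14), (37, 14), (40, 14)}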